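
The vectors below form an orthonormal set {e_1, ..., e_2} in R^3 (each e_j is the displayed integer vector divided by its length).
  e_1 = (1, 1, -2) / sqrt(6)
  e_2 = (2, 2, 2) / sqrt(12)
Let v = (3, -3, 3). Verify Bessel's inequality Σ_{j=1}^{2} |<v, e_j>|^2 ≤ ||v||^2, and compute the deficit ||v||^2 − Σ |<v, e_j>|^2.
Σ |<v, e_j>|^2 = 9; ||v||^2 = 27; deficit = 18

Write each e_j = u_j / sqrt(<u_j, u_j>) where u_j is the displayed integer vector. Then <v, e_j> = <v, u_j> / sqrt(<u_j, u_j>), so |<v, e_j>|^2 = <v, u_j>^2 / <u_j, u_j>.
Coefficients: <v, e_1> = -6/sqrt(6), <v, e_2> = 6/sqrt(12).
Square and sum: Σ |<v, e_j>|^2 = 9.
Compute ||v||^2 = v·v = 27.
Deficit = 27 − 9 = 18 ≥ 0, confirming Bessel's inequality. (The deficit equals ||v − Σ <v,e_j> e_j||^2, the squared distance from v to span{e_j}.)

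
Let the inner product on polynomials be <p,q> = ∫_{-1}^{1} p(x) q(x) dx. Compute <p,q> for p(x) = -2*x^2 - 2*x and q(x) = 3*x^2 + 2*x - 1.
<p,q> = -56/15

Expand the product: p(x)·q(x) = -6*x^4 - 10*x^3 - 2*x^2 + 2*x.
∫_{-1}^{1} of each monomial x^k gives [2/(k+1) if k even, 0 if k odd]. Integrating term-by-term (or equivalently evaluating the antiderivative F(x) = -6*x^5/5 - 5*x^4/2 - 2*x^3/3 + x^2 at the endpoints):
  F(1) − F(−1) = -101/30 − (11/30) = -56/15.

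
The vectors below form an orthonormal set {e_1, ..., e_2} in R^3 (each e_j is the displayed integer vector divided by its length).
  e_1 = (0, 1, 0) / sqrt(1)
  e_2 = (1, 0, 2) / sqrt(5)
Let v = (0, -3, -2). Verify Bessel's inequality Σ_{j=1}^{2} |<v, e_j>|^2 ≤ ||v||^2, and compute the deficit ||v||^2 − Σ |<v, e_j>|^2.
Σ |<v, e_j>|^2 = 61/5; ||v||^2 = 13; deficit = 4/5

Write each e_j = u_j / sqrt(<u_j, u_j>) where u_j is the displayed integer vector. Then <v, e_j> = <v, u_j> / sqrt(<u_j, u_j>), so |<v, e_j>|^2 = <v, u_j>^2 / <u_j, u_j>.
Coefficients: <v, e_1> = -3/sqrt(1), <v, e_2> = -4/sqrt(5).
Square and sum: Σ |<v, e_j>|^2 = 61/5.
Compute ||v||^2 = v·v = 13.
Deficit = 13 − 61/5 = 4/5 ≥ 0, confirming Bessel's inequality. (The deficit equals ||v − Σ <v,e_j> e_j||^2, the squared distance from v to span{e_j}.)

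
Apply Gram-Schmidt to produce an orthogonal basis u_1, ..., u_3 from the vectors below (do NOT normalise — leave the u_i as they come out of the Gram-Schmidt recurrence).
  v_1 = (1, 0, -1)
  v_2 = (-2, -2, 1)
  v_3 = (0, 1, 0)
Orthogonal basis:
  u_1 = (1, 0, -1)
  u_2 = (-1/2, -2, -1/2)
  u_3 = (-2/9, 1/9, -2/9)

Apply the Gram-Schmidt recurrence
  u_1 = v_1
  u_i = v_i − Σ_{j<i} ((v_i · u_j) / (u_j · u_j)) · u_j.

Step by step this gives:
  u_1 = (1, 0, -1)
  u_2 = (-1/2, -2, -1/2)
  u_3 = (-2/9, 1/9, -2/9)

Orthogonality check:
  u_2 · u_1 = 0 (should be 0)
  u_3 · u_1 = 0 (should be 0)
  u_3 · u_2 = 0 (should be 0)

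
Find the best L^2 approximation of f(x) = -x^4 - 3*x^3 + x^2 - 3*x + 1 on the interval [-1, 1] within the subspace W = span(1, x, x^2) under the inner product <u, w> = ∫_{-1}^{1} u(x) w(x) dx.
g(x) = x^2/7 - 24*x/5 + 38/35

The best approximation g ∈ W is the orthogonal projection of f onto W. Writing g = a_0 + a_1 x + a_2 x^2, the coefficients solve the normal equations G · a = b where
  G_{ij} = <φ_i, φ_j> and b_i = <f, φ_i>, with φ_0 = 1, φ_1 = x, φ_2 = x^2.
G =
  [2, 0, 2/3]
  [0, 2/3, 0]
  [2/3, 0, 2/5],
b = (34/15, -16/5, 82/105).
Solving gives a_0 = 38/35, a_1 = -24/5, a_2 = 1/7, so
  g(x) = x^2/7 - 24*x/5 + 38/35.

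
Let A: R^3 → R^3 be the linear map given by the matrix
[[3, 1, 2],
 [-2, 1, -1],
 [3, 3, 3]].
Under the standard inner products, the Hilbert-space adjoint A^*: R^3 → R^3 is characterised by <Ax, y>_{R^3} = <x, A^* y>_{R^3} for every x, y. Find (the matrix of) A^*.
A^* = A^T =
[[3, -2, 3],
 [1, 1, 3],
 [2, -1, 3]]

For real matrices with standard dot products, the defining identity <Ax, y> = <x, A^* y> gives (Ax)^T y = x^T (A^*) y, i.e. x^T A^T y = x^T (A^*) y. Since this holds for all x, y, we must have A^* = A^T. Therefore
A^* =
[[3, -2, 3],
 [1, 1, 3],
 [2, -1, 3]].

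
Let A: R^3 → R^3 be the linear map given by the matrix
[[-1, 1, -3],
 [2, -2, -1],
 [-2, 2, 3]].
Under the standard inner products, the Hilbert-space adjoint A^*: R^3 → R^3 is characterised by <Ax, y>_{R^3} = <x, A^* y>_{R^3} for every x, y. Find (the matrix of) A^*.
A^* = A^T =
[[-1, 2, -2],
 [1, -2, 2],
 [-3, -1, 3]]

For real matrices with standard dot products, the defining identity <Ax, y> = <x, A^* y> gives (Ax)^T y = x^T (A^*) y, i.e. x^T A^T y = x^T (A^*) y. Since this holds for all x, y, we must have A^* = A^T. Therefore
A^* =
[[-1, 2, -2],
 [1, -2, 2],
 [-3, -1, 3]].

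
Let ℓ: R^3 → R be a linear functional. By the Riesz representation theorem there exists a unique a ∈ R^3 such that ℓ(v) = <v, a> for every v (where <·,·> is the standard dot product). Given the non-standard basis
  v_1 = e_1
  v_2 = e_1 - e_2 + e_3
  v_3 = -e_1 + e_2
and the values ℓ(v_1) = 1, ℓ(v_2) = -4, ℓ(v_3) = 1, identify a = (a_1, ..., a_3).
a = (1, 2, -3)

Write a = (a_1, ..., a_3) in the standard basis. For each basis vector v_i, ℓ(v_i) = <v_i, a> is a linear equation in the a_j's. Collect the n equations into a matrix system V a = ℓ, where row i of V is v_i (expressed in the standard basis). Since V is invertible (lower-triangular with 1s on the diagonal, up to permutation), solve by back-substitution:
  V =
[[1, 0, 0],
 [1, -1, 1],
 [-1, 1, 0]]
  V a = (1, -4, 1)
Solving gives a = (1, 2, -3).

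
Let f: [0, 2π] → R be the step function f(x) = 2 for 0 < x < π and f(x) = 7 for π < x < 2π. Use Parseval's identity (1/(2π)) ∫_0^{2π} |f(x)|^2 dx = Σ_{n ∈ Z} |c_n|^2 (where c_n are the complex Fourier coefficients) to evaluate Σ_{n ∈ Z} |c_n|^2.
Σ |c_n|^2 = 53/2

Parseval equates the L^2 energy of f (normalised by 1/(2π)) with the ℓ^2 sum of its Fourier coefficients: (1/(2π)) ∫_0^{2π} |f|^2 = Σ |c_n|^2.
Compute the left side: (1/(2π)) [∫_0^π 2^2 dx + ∫_π^{2π} 7^2 dx] = (1/(2π)) · (4π + 49π) = (4 + 49)/2 = 53/2.
So Σ_{n ∈ Z} |c_n|^2 = 53/2.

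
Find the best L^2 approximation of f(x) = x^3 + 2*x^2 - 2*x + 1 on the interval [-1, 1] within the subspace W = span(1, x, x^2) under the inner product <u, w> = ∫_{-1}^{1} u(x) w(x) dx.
g(x) = 2*x^2 - 7*x/5 + 1

The best approximation g ∈ W is the orthogonal projection of f onto W. Writing g = a_0 + a_1 x + a_2 x^2, the coefficients solve the normal equations G · a = b where
  G_{ij} = <φ_i, φ_j> and b_i = <f, φ_i>, with φ_0 = 1, φ_1 = x, φ_2 = x^2.
G =
  [2, 0, 2/3]
  [0, 2/3, 0]
  [2/3, 0, 2/5],
b = (10/3, -14/15, 22/15).
Solving gives a_0 = 1, a_1 = -7/5, a_2 = 2, so
  g(x) = 2*x^2 - 7*x/5 + 1.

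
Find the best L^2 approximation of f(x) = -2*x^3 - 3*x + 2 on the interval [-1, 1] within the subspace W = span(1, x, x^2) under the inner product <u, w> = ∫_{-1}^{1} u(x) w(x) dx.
g(x) = 2 - 21*x/5

The best approximation g ∈ W is the orthogonal projection of f onto W. Writing g = a_0 + a_1 x + a_2 x^2, the coefficients solve the normal equations G · a = b where
  G_{ij} = <φ_i, φ_j> and b_i = <f, φ_i>, with φ_0 = 1, φ_1 = x, φ_2 = x^2.
G =
  [2, 0, 2/3]
  [0, 2/3, 0]
  [2/3, 0, 2/5],
b = (4, -14/5, 4/3).
Solving gives a_0 = 2, a_1 = -21/5, a_2 = 0, so
  g(x) = 2 - 21*x/5.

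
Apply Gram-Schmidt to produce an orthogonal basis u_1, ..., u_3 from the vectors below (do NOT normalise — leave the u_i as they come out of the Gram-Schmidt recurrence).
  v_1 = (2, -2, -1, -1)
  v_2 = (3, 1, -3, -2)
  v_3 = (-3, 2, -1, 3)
Orthogonal basis:
  u_1 = (2, -2, -1, -1)
  u_2 = (6/5, 14/5, -21/10, -11/10)
  u_3 = (-99/149, -82/149, -311/149, 277/149)

Apply the Gram-Schmidt recurrence
  u_1 = v_1
  u_i = v_i − Σ_{j<i} ((v_i · u_j) / (u_j · u_j)) · u_j.

Step by step this gives:
  u_1 = (2, -2, -1, -1)
  u_2 = (6/5, 14/5, -21/10, -11/10)
  u_3 = (-99/149, -82/149, -311/149, 277/149)

Orthogonality check:
  u_2 · u_1 = 0 (should be 0)
  u_3 · u_1 = 0 (should be 0)
  u_3 · u_2 = 0 (should be 0)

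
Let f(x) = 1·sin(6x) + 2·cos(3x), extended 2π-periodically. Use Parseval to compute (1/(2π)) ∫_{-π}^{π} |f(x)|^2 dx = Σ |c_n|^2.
Σ |c_n|^2 = 5/2

Expand |f|^2 and use orthogonality of {sin(nx), cos(mx)} on [-π, π]:
  ∫_{-π}^{π} sin(nx)^2 dx = π, ∫ cos(mx)^2 dx = π, and cross terms integrate to 0.
So ∫_{-π}^{π} f(x)^2 dx = 1^2 · π + 2^2 · π = (1 + 4)π.
Divide by 2π: (1 + 4)/2 = 5/2.
By Parseval, this equals Σ |c_n|^2.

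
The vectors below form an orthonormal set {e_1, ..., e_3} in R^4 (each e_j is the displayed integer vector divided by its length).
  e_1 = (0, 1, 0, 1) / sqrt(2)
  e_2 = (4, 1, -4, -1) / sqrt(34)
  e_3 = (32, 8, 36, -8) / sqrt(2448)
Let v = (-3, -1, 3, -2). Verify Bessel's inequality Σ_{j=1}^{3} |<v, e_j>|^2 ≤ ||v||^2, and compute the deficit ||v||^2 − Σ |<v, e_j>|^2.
Σ |<v, e_j>|^2 = 182/9; ||v||^2 = 23; deficit = 25/9

Write each e_j = u_j / sqrt(<u_j, u_j>) where u_j is the displayed integer vector. Then <v, e_j> = <v, u_j> / sqrt(<u_j, u_j>), so |<v, e_j>|^2 = <v, u_j>^2 / <u_j, u_j>.
Coefficients: <v, e_1> = -3/sqrt(2), <v, e_2> = -23/sqrt(34), <v, e_3> = 20/sqrt(2448).
Square and sum: Σ |<v, e_j>|^2 = 182/9.
Compute ||v||^2 = v·v = 23.
Deficit = 23 − 182/9 = 25/9 ≥ 0, confirming Bessel's inequality. (The deficit equals ||v − Σ <v,e_j> e_j||^2, the squared distance from v to span{e_j}.)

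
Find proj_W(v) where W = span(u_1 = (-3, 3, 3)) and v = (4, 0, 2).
proj_W(v) = (2/3, -2/3, -2/3)

Set up U = [u_1 | ... | u_1] ∈ R^(3×1). The projector onto W = col(U) is P = U (U^T U)^(-1) U^T.
Compute U^T U =
  [27],
and U^T v = (-6).
Solve U^T U · c = U^T v for the coefficients: c = (-2/9). The projection is proj_W(v) = U c.
Check: (v - proj_W(v)) · u_1 = 0  (should be 0).
Result: proj_W(v) = (2/3, -2/3, -2/3).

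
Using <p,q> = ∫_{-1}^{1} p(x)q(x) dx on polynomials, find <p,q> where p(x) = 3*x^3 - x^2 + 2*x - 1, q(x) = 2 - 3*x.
<p,q> = -194/15

Expand the product: p(x)·q(x) = -9*x^4 + 9*x^3 - 8*x^2 + 7*x - 2.
∫_{-1}^{1} of each monomial x^k gives [2/(k+1) if k even, 0 if k odd]. Integrating term-by-term (or equivalently evaluating the antiderivative F(x) = -9*x^5/5 + 9*x^4/4 - 8*x^3/3 + 7*x^2/2 - 2*x at the endpoints):
  F(1) − F(−1) = -43/60 − (733/60) = -194/15.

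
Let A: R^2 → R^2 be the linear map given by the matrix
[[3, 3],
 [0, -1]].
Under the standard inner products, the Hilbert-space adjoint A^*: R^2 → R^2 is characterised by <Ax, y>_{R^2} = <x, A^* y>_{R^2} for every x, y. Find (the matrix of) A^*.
A^* = A^T =
[[3, 0],
 [3, -1]]

For real matrices with standard dot products, the defining identity <Ax, y> = <x, A^* y> gives (Ax)^T y = x^T (A^*) y, i.e. x^T A^T y = x^T (A^*) y. Since this holds for all x, y, we must have A^* = A^T. Therefore
A^* =
[[3, 0],
 [3, -1]].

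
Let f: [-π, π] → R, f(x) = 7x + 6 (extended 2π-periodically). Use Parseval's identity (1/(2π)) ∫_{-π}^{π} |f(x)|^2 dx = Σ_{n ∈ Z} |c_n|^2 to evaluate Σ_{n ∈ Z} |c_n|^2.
Σ |c_n|^2 = 49π^2/3 + 36

Expand and integrate term by term over [-π, π]:
  ∫ (7x)^2 dx = 49·(2π^3/3); ∫ 2·7·(6)·x dx = 0 (odd integrand); ∫ 6^2 dx = 36·2π.
So (1/(2π)) ∫_{-π}^{π} (7x + 6)^2 dx = 49π^2/3 + 36 = 49π^2/3 + 36.
Parseval ⇒ Σ |c_n|^2 = 49π^2/3 + 36.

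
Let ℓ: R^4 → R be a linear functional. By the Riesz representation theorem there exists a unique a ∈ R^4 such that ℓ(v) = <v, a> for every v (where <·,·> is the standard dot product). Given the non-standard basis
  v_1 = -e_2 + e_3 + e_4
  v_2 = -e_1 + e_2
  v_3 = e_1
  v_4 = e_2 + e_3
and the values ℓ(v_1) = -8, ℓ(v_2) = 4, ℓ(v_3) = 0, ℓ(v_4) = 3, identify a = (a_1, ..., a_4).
a = (0, 4, -1, -3)

Write a = (a_1, ..., a_4) in the standard basis. For each basis vector v_i, ℓ(v_i) = <v_i, a> is a linear equation in the a_j's. Collect the n equations into a matrix system V a = ℓ, where row i of V is v_i (expressed in the standard basis). Since V is invertible (lower-triangular with 1s on the diagonal, up to permutation), solve by back-substitution:
  V =
[[0, -1, 1, 1],
 [-1, 1, 0, 0],
 [1, 0, 0, 0],
 [0, 1, 1, 0]]
  V a = (-8, 4, 0, 3)
Solving gives a = (0, 4, -1, -3).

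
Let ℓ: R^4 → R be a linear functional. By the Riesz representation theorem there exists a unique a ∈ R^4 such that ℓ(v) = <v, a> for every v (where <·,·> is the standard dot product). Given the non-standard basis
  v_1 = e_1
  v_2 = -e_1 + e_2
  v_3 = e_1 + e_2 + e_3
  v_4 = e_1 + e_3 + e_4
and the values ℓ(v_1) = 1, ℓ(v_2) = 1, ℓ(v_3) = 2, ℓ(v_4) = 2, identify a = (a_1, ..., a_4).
a = (1, 2, -1, 2)

Write a = (a_1, ..., a_4) in the standard basis. For each basis vector v_i, ℓ(v_i) = <v_i, a> is a linear equation in the a_j's. Collect the n equations into a matrix system V a = ℓ, where row i of V is v_i (expressed in the standard basis). Since V is invertible (lower-triangular with 1s on the diagonal, up to permutation), solve by back-substitution:
  V =
[[1, 0, 0, 0],
 [-1, 1, 0, 0],
 [1, 1, 1, 0],
 [1, 0, 1, 1]]
  V a = (1, 1, 2, 2)
Solving gives a = (1, 2, -1, 2).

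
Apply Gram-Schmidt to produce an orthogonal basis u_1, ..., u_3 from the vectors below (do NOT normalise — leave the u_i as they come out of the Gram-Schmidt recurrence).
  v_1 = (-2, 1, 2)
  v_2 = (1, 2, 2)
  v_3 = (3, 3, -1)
Orthogonal basis:
  u_1 = (-2, 1, 2)
  u_2 = (17/9, 14/9, 10/9)
  u_3 = (-34/65, 102/65, -17/13)

Apply the Gram-Schmidt recurrence
  u_1 = v_1
  u_i = v_i − Σ_{j<i} ((v_i · u_j) / (u_j · u_j)) · u_j.

Step by step this gives:
  u_1 = (-2, 1, 2)
  u_2 = (17/9, 14/9, 10/9)
  u_3 = (-34/65, 102/65, -17/13)

Orthogonality check:
  u_2 · u_1 = 0 (should be 0)
  u_3 · u_1 = 0 (should be 0)
  u_3 · u_2 = 0 (should be 0)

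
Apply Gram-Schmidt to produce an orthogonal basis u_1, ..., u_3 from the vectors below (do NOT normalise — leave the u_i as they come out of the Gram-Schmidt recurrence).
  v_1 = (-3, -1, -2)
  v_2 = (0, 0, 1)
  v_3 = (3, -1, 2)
Orthogonal basis:
  u_1 = (-3, -1, -2)
  u_2 = (-3/7, -1/7, 5/7)
  u_3 = (3/5, -9/5, 0)

Apply the Gram-Schmidt recurrence
  u_1 = v_1
  u_i = v_i − Σ_{j<i} ((v_i · u_j) / (u_j · u_j)) · u_j.

Step by step this gives:
  u_1 = (-3, -1, -2)
  u_2 = (-3/7, -1/7, 5/7)
  u_3 = (3/5, -9/5, 0)

Orthogonality check:
  u_2 · u_1 = 0 (should be 0)
  u_3 · u_1 = 0 (should be 0)
  u_3 · u_2 = 0 (should be 0)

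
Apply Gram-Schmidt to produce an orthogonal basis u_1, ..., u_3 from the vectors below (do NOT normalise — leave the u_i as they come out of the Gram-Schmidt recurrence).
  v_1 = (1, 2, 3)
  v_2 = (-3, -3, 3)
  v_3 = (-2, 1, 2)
Orthogonal basis:
  u_1 = (1, 2, 3)
  u_2 = (-3, -3, 3)
  u_3 = (-10/7, 8/7, -2/7)

Apply the Gram-Schmidt recurrence
  u_1 = v_1
  u_i = v_i − Σ_{j<i} ((v_i · u_j) / (u_j · u_j)) · u_j.

Step by step this gives:
  u_1 = (1, 2, 3)
  u_2 = (-3, -3, 3)
  u_3 = (-10/7, 8/7, -2/7)

Orthogonality check:
  u_2 · u_1 = 0 (should be 0)
  u_3 · u_1 = 0 (should be 0)
  u_3 · u_2 = 0 (should be 0)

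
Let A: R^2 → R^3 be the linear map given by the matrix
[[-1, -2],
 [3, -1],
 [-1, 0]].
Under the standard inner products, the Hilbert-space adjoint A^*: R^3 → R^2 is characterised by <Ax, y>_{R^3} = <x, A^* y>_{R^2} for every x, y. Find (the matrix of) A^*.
A^* = A^T =
[[-1, 3, -1],
 [-2, -1, 0]]

For real matrices with standard dot products, the defining identity <Ax, y> = <x, A^* y> gives (Ax)^T y = x^T (A^*) y, i.e. x^T A^T y = x^T (A^*) y. Since this holds for all x, y, we must have A^* = A^T. Therefore
A^* =
[[-1, 3, -1],
 [-2, -1, 0]].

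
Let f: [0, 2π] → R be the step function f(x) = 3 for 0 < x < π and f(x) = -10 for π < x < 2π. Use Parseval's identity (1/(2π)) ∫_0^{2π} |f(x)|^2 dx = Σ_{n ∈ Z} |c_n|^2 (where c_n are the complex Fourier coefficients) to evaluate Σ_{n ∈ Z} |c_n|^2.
Σ |c_n|^2 = 109/2

Parseval equates the L^2 energy of f (normalised by 1/(2π)) with the ℓ^2 sum of its Fourier coefficients: (1/(2π)) ∫_0^{2π} |f|^2 = Σ |c_n|^2.
Compute the left side: (1/(2π)) [∫_0^π 3^2 dx + ∫_π^{2π} (-10)^2 dx] = (1/(2π)) · (9π + 100π) = (9 + 100)/2 = 109/2.
So Σ_{n ∈ Z} |c_n|^2 = 109/2.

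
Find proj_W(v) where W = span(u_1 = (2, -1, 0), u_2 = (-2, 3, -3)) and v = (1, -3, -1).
proj_W(v) = (118/61, -69/61, 15/61)

Set up U = [u_1 | ... | u_2] ∈ R^(3×2). The projector onto W = col(U) is P = U (U^T U)^(-1) U^T.
Compute U^T U =
  [5, -7]
  [-7, 22],
and U^T v = (5, -8).
Solve U^T U · c = U^T v for the coefficients: c = (54/61, -5/61). The projection is proj_W(v) = U c.
Check: (v - proj_W(v)) · u_1 = 0  (should be 0).
Check: (v - proj_W(v)) · u_2 = 0  (should be 0).
Result: proj_W(v) = (118/61, -69/61, 15/61).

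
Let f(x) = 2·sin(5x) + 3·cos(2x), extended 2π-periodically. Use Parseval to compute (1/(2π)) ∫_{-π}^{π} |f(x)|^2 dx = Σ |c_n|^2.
Σ |c_n|^2 = 13/2

Expand |f|^2 and use orthogonality of {sin(nx), cos(mx)} on [-π, π]:
  ∫_{-π}^{π} sin(nx)^2 dx = π, ∫ cos(mx)^2 dx = π, and cross terms integrate to 0.
So ∫_{-π}^{π} f(x)^2 dx = 2^2 · π + 3^2 · π = (4 + 9)π.
Divide by 2π: (4 + 9)/2 = 13/2.
By Parseval, this equals Σ |c_n|^2.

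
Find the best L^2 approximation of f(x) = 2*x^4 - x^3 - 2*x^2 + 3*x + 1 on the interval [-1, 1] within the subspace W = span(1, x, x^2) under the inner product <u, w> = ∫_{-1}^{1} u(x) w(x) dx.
g(x) = -2*x^2/7 + 12*x/5 + 29/35

The best approximation g ∈ W is the orthogonal projection of f onto W. Writing g = a_0 + a_1 x + a_2 x^2, the coefficients solve the normal equations G · a = b where
  G_{ij} = <φ_i, φ_j> and b_i = <f, φ_i>, with φ_0 = 1, φ_1 = x, φ_2 = x^2.
G =
  [2, 0, 2/3]
  [0, 2/3, 0]
  [2/3, 0, 2/5],
b = (22/15, 8/5, 46/105).
Solving gives a_0 = 29/35, a_1 = 12/5, a_2 = -2/7, so
  g(x) = -2*x^2/7 + 12*x/5 + 29/35.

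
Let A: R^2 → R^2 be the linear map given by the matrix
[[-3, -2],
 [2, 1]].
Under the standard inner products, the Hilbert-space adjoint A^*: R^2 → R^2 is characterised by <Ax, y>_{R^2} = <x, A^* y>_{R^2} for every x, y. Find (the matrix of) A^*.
A^* = A^T =
[[-3, 2],
 [-2, 1]]

For real matrices with standard dot products, the defining identity <Ax, y> = <x, A^* y> gives (Ax)^T y = x^T (A^*) y, i.e. x^T A^T y = x^T (A^*) y. Since this holds for all x, y, we must have A^* = A^T. Therefore
A^* =
[[-3, 2],
 [-2, 1]].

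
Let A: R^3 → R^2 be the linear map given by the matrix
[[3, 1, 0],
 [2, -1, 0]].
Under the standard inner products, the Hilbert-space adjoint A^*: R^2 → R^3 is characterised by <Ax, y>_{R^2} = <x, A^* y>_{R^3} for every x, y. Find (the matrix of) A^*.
A^* = A^T =
[[3, 2],
 [1, -1],
 [0, 0]]

For real matrices with standard dot products, the defining identity <Ax, y> = <x, A^* y> gives (Ax)^T y = x^T (A^*) y, i.e. x^T A^T y = x^T (A^*) y. Since this holds for all x, y, we must have A^* = A^T. Therefore
A^* =
[[3, 2],
 [1, -1],
 [0, 0]].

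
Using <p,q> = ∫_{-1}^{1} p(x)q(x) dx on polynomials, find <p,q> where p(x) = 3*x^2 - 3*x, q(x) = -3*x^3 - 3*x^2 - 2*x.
<p,q> = 4

Expand the product: p(x)·q(x) = -9*x^5 + 3*x^3 + 6*x^2.
∫_{-1}^{1} of each monomial x^k gives [2/(k+1) if k even, 0 if k odd]. Integrating term-by-term (or equivalently evaluating the antiderivative F(x) = -3*x^6/2 + 3*x^4/4 + 2*x^3 at the endpoints):
  F(1) − F(−1) = 5/4 − (-11/4) = 4.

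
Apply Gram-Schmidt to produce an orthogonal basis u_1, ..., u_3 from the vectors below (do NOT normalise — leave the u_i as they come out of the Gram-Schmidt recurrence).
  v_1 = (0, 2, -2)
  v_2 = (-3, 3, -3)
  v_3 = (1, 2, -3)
Orthogonal basis:
  u_1 = (0, 2, -2)
  u_2 = (-3, 0, 0)
  u_3 = (0, -1/2, -1/2)

Apply the Gram-Schmidt recurrence
  u_1 = v_1
  u_i = v_i − Σ_{j<i} ((v_i · u_j) / (u_j · u_j)) · u_j.

Step by step this gives:
  u_1 = (0, 2, -2)
  u_2 = (-3, 0, 0)
  u_3 = (0, -1/2, -1/2)

Orthogonality check:
  u_2 · u_1 = 0 (should be 0)
  u_3 · u_1 = 0 (should be 0)
  u_3 · u_2 = 0 (should be 0)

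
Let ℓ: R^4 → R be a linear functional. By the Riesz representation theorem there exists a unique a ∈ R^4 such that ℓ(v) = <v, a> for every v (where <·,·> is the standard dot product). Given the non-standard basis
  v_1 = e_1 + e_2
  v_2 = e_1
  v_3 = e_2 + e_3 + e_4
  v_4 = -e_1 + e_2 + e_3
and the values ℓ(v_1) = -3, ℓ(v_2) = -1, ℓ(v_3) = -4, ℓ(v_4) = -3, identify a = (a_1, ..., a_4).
a = (-1, -2, -2, 0)

Write a = (a_1, ..., a_4) in the standard basis. For each basis vector v_i, ℓ(v_i) = <v_i, a> is a linear equation in the a_j's. Collect the n equations into a matrix system V a = ℓ, where row i of V is v_i (expressed in the standard basis). Since V is invertible (lower-triangular with 1s on the diagonal, up to permutation), solve by back-substitution:
  V =
[[1, 1, 0, 0],
 [1, 0, 0, 0],
 [0, 1, 1, 1],
 [-1, 1, 1, 0]]
  V a = (-3, -1, -4, -3)
Solving gives a = (-1, -2, -2, 0).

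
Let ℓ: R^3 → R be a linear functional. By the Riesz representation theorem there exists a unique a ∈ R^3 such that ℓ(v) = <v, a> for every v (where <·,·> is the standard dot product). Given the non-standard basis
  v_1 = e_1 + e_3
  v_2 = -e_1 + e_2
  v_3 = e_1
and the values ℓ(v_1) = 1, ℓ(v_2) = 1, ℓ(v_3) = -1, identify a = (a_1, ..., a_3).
a = (-1, 0, 2)

Write a = (a_1, ..., a_3) in the standard basis. For each basis vector v_i, ℓ(v_i) = <v_i, a> is a linear equation in the a_j's. Collect the n equations into a matrix system V a = ℓ, where row i of V is v_i (expressed in the standard basis). Since V is invertible (lower-triangular with 1s on the diagonal, up to permutation), solve by back-substitution:
  V =
[[1, 0, 1],
 [-1, 1, 0],
 [1, 0, 0]]
  V a = (1, 1, -1)
Solving gives a = (-1, 0, 2).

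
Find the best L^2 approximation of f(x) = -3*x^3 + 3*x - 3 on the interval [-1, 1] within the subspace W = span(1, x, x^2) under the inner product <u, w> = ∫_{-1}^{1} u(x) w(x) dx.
g(x) = 6*x/5 - 3

The best approximation g ∈ W is the orthogonal projection of f onto W. Writing g = a_0 + a_1 x + a_2 x^2, the coefficients solve the normal equations G · a = b where
  G_{ij} = <φ_i, φ_j> and b_i = <f, φ_i>, with φ_0 = 1, φ_1 = x, φ_2 = x^2.
G =
  [2, 0, 2/3]
  [0, 2/3, 0]
  [2/3, 0, 2/5],
b = (-6, 4/5, -2).
Solving gives a_0 = -3, a_1 = 6/5, a_2 = 0, so
  g(x) = 6*x/5 - 3.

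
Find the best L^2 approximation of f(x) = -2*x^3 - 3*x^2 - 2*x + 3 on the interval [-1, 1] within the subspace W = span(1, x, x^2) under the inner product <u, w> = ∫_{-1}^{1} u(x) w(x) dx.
g(x) = -3*x^2 - 16*x/5 + 3

The best approximation g ∈ W is the orthogonal projection of f onto W. Writing g = a_0 + a_1 x + a_2 x^2, the coefficients solve the normal equations G · a = b where
  G_{ij} = <φ_i, φ_j> and b_i = <f, φ_i>, with φ_0 = 1, φ_1 = x, φ_2 = x^2.
G =
  [2, 0, 2/3]
  [0, 2/3, 0]
  [2/3, 0, 2/5],
b = (4, -32/15, 4/5).
Solving gives a_0 = 3, a_1 = -16/5, a_2 = -3, so
  g(x) = -3*x^2 - 16*x/5 + 3.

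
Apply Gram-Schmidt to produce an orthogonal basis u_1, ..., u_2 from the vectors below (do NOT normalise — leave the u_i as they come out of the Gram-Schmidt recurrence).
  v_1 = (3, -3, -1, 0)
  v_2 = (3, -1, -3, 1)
Orthogonal basis:
  u_1 = (3, -3, -1, 0)
  u_2 = (12/19, 26/19, -42/19, 1)

Apply the Gram-Schmidt recurrence
  u_1 = v_1
  u_i = v_i − Σ_{j<i} ((v_i · u_j) / (u_j · u_j)) · u_j.

Step by step this gives:
  u_1 = (3, -3, -1, 0)
  u_2 = (12/19, 26/19, -42/19, 1)

Orthogonality check:
  u_2 · u_1 = 0 (should be 0)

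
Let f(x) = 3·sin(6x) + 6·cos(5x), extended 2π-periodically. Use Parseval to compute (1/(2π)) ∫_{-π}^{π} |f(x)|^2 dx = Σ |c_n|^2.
Σ |c_n|^2 = 45/2

Expand |f|^2 and use orthogonality of {sin(nx), cos(mx)} on [-π, π]:
  ∫_{-π}^{π} sin(nx)^2 dx = π, ∫ cos(mx)^2 dx = π, and cross terms integrate to 0.
So ∫_{-π}^{π} f(x)^2 dx = 3^2 · π + 6^2 · π = (9 + 36)π.
Divide by 2π: (9 + 36)/2 = 45/2.
By Parseval, this equals Σ |c_n|^2.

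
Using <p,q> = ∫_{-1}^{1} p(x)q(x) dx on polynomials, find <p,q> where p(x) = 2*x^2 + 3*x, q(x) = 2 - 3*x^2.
<p,q> = 4/15

Expand the product: p(x)·q(x) = -6*x^4 - 9*x^3 + 4*x^2 + 6*x.
∫_{-1}^{1} of each monomial x^k gives [2/(k+1) if k even, 0 if k odd]. Integrating term-by-term (or equivalently evaluating the antiderivative F(x) = -6*x^5/5 - 9*x^4/4 + 4*x^3/3 + 3*x^2 at the endpoints):
  F(1) − F(−1) = 53/60 − (37/60) = 4/15.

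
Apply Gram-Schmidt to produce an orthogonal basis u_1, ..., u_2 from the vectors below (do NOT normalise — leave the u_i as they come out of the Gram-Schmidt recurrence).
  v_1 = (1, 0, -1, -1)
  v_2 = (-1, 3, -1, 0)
Orthogonal basis:
  u_1 = (1, 0, -1, -1)
  u_2 = (-1, 3, -1, 0)

Apply the Gram-Schmidt recurrence
  u_1 = v_1
  u_i = v_i − Σ_{j<i} ((v_i · u_j) / (u_j · u_j)) · u_j.

Step by step this gives:
  u_1 = (1, 0, -1, -1)
  u_2 = (-1, 3, -1, 0)

Orthogonality check:
  u_2 · u_1 = 0 (should be 0)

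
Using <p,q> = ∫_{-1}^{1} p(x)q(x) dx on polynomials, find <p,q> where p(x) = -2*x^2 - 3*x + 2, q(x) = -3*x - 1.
<p,q> = 10/3

Expand the product: p(x)·q(x) = 6*x^3 + 11*x^2 - 3*x - 2.
∫_{-1}^{1} of each monomial x^k gives [2/(k+1) if k even, 0 if k odd]. Integrating term-by-term (or equivalently evaluating the antiderivative F(x) = 3*x^4/2 + 11*x^3/3 - 3*x^2/2 - 2*x at the endpoints):
  F(1) − F(−1) = 5/3 − (-5/3) = 10/3.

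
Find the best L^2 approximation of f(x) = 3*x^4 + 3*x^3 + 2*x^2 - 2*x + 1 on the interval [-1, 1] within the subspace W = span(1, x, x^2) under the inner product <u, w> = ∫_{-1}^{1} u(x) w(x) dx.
g(x) = 32*x^2/7 - x/5 + 26/35

The best approximation g ∈ W is the orthogonal projection of f onto W. Writing g = a_0 + a_1 x + a_2 x^2, the coefficients solve the normal equations G · a = b where
  G_{ij} = <φ_i, φ_j> and b_i = <f, φ_i>, with φ_0 = 1, φ_1 = x, φ_2 = x^2.
G =
  [2, 0, 2/3]
  [0, 2/3, 0]
  [2/3, 0, 2/5],
b = (68/15, -2/15, 244/105).
Solving gives a_0 = 26/35, a_1 = -1/5, a_2 = 32/7, so
  g(x) = 32*x^2/7 - x/5 + 26/35.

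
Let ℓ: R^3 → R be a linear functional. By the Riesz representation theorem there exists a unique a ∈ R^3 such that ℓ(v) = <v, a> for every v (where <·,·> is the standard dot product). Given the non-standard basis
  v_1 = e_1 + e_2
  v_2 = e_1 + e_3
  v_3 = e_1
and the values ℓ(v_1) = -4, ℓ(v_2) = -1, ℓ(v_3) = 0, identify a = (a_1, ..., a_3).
a = (0, -4, -1)

Write a = (a_1, ..., a_3) in the standard basis. For each basis vector v_i, ℓ(v_i) = <v_i, a> is a linear equation in the a_j's. Collect the n equations into a matrix system V a = ℓ, where row i of V is v_i (expressed in the standard basis). Since V is invertible (lower-triangular with 1s on the diagonal, up to permutation), solve by back-substitution:
  V =
[[1, 1, 0],
 [1, 0, 1],
 [1, 0, 0]]
  V a = (-4, -1, 0)
Solving gives a = (0, -4, -1).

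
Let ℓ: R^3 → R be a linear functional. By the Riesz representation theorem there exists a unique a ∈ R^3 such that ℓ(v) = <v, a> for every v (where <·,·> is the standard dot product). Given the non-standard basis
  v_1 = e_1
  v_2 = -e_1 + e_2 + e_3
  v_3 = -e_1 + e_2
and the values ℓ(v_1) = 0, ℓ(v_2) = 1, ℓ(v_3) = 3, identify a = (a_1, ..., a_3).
a = (0, 3, -2)

Write a = (a_1, ..., a_3) in the standard basis. For each basis vector v_i, ℓ(v_i) = <v_i, a> is a linear equation in the a_j's. Collect the n equations into a matrix system V a = ℓ, where row i of V is v_i (expressed in the standard basis). Since V is invertible (lower-triangular with 1s on the diagonal, up to permutation), solve by back-substitution:
  V =
[[1, 0, 0],
 [-1, 1, 1],
 [-1, 1, 0]]
  V a = (0, 1, 3)
Solving gives a = (0, 3, -2).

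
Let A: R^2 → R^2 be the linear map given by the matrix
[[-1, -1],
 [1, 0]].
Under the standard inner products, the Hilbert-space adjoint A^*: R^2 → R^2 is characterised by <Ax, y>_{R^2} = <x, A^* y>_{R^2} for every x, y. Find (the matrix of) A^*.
A^* = A^T =
[[-1, 1],
 [-1, 0]]

For real matrices with standard dot products, the defining identity <Ax, y> = <x, A^* y> gives (Ax)^T y = x^T (A^*) y, i.e. x^T A^T y = x^T (A^*) y. Since this holds for all x, y, we must have A^* = A^T. Therefore
A^* =
[[-1, 1],
 [-1, 0]].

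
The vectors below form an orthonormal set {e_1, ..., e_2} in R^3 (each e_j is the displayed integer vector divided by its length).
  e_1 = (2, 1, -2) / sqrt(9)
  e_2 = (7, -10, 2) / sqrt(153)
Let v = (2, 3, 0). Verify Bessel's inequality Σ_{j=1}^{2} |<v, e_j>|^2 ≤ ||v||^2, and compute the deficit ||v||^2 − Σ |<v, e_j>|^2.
Σ |<v, e_j>|^2 = 121/17; ||v||^2 = 13; deficit = 100/17

Write each e_j = u_j / sqrt(<u_j, u_j>) where u_j is the displayed integer vector. Then <v, e_j> = <v, u_j> / sqrt(<u_j, u_j>), so |<v, e_j>|^2 = <v, u_j>^2 / <u_j, u_j>.
Coefficients: <v, e_1> = 7/sqrt(9), <v, e_2> = -16/sqrt(153).
Square and sum: Σ |<v, e_j>|^2 = 121/17.
Compute ||v||^2 = v·v = 13.
Deficit = 13 − 121/17 = 100/17 ≥ 0, confirming Bessel's inequality. (The deficit equals ||v − Σ <v,e_j> e_j||^2, the squared distance from v to span{e_j}.)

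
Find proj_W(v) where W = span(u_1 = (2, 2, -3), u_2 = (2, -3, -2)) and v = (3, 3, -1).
proj_W(v) = (4/3, 107/39, -89/39)

Set up U = [u_1 | ... | u_2] ∈ R^(3×2). The projector onto W = col(U) is P = U (U^T U)^(-1) U^T.
Compute U^T U =
  [17, 4]
  [4, 17],
and U^T v = (15, -1).
Solve U^T U · c = U^T v for the coefficients: c = (37/39, -11/39). The projection is proj_W(v) = U c.
Check: (v - proj_W(v)) · u_1 = 0  (should be 0).
Check: (v - proj_W(v)) · u_2 = 0  (should be 0).
Result: proj_W(v) = (4/3, 107/39, -89/39).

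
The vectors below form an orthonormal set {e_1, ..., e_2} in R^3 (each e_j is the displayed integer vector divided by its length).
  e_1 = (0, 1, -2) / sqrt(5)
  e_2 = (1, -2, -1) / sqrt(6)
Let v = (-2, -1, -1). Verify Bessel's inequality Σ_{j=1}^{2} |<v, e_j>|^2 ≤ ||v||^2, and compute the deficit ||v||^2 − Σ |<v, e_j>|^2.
Σ |<v, e_j>|^2 = 11/30; ||v||^2 = 6; deficit = 169/30

Write each e_j = u_j / sqrt(<u_j, u_j>) where u_j is the displayed integer vector. Then <v, e_j> = <v, u_j> / sqrt(<u_j, u_j>), so |<v, e_j>|^2 = <v, u_j>^2 / <u_j, u_j>.
Coefficients: <v, e_1> = 1/sqrt(5), <v, e_2> = 1/sqrt(6).
Square and sum: Σ |<v, e_j>|^2 = 11/30.
Compute ||v||^2 = v·v = 6.
Deficit = 6 − 11/30 = 169/30 ≥ 0, confirming Bessel's inequality. (The deficit equals ||v − Σ <v,e_j> e_j||^2, the squared distance from v to span{e_j}.)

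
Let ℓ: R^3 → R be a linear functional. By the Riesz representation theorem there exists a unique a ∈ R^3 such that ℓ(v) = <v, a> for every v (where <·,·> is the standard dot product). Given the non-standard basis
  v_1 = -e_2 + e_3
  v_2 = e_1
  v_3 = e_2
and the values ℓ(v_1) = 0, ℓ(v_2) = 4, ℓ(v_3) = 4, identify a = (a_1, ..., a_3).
a = (4, 4, 4)

Write a = (a_1, ..., a_3) in the standard basis. For each basis vector v_i, ℓ(v_i) = <v_i, a> is a linear equation in the a_j's. Collect the n equations into a matrix system V a = ℓ, where row i of V is v_i (expressed in the standard basis). Since V is invertible (lower-triangular with 1s on the diagonal, up to permutation), solve by back-substitution:
  V =
[[0, -1, 1],
 [1, 0, 0],
 [0, 1, 0]]
  V a = (0, 4, 4)
Solving gives a = (4, 4, 4).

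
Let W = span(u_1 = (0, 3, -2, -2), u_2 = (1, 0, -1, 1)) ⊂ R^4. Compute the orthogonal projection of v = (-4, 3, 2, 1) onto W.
proj_W(v) = (-5/3, 9/17, 67/51, -103/51)

Set up U = [u_1 | ... | u_2] ∈ R^(4×2). The projector onto W = col(U) is P = U (U^T U)^(-1) U^T.
Compute U^T U =
  [17, 0]
  [0, 3],
and U^T v = (3, -5).
Solve U^T U · c = U^T v for the coefficients: c = (3/17, -5/3). The projection is proj_W(v) = U c.
Check: (v - proj_W(v)) · u_1 = 0  (should be 0).
Check: (v - proj_W(v)) · u_2 = 0  (should be 0).
Result: proj_W(v) = (-5/3, 9/17, 67/51, -103/51).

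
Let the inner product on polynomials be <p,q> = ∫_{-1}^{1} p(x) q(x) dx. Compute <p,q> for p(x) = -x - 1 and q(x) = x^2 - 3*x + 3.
<p,q> = -14/3

Expand the product: p(x)·q(x) = -x^3 + 2*x^2 - 3.
∫_{-1}^{1} of each monomial x^k gives [2/(k+1) if k even, 0 if k odd]. Integrating term-by-term (or equivalently evaluating the antiderivative F(x) = -x^4/4 + 2*x^3/3 - 3*x at the endpoints):
  F(1) − F(−1) = -31/12 − (25/12) = -14/3.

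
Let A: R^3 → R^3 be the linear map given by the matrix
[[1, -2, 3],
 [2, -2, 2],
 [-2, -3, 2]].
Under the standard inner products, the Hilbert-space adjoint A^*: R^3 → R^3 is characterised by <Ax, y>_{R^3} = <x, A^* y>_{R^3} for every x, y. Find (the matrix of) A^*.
A^* = A^T =
[[1, 2, -2],
 [-2, -2, -3],
 [3, 2, 2]]

For real matrices with standard dot products, the defining identity <Ax, y> = <x, A^* y> gives (Ax)^T y = x^T (A^*) y, i.e. x^T A^T y = x^T (A^*) y. Since this holds for all x, y, we must have A^* = A^T. Therefore
A^* =
[[1, 2, -2],
 [-2, -2, -3],
 [3, 2, 2]].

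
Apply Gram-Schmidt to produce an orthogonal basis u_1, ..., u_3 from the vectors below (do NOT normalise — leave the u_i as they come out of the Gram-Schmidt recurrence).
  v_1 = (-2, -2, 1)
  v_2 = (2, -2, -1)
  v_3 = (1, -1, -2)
Orthogonal basis:
  u_1 = (-2, -2, 1)
  u_2 = (16/9, -20/9, -8/9)
  u_3 = (-3/5, 0, -6/5)

Apply the Gram-Schmidt recurrence
  u_1 = v_1
  u_i = v_i − Σ_{j<i} ((v_i · u_j) / (u_j · u_j)) · u_j.

Step by step this gives:
  u_1 = (-2, -2, 1)
  u_2 = (16/9, -20/9, -8/9)
  u_3 = (-3/5, 0, -6/5)

Orthogonality check:
  u_2 · u_1 = 0 (should be 0)
  u_3 · u_1 = 0 (should be 0)
  u_3 · u_2 = 0 (should be 0)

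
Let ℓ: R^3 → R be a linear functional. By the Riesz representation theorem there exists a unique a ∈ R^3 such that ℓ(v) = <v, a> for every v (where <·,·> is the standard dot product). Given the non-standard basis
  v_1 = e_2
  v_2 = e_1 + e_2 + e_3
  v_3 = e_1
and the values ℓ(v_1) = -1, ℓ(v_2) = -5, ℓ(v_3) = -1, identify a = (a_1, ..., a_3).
a = (-1, -1, -3)

Write a = (a_1, ..., a_3) in the standard basis. For each basis vector v_i, ℓ(v_i) = <v_i, a> is a linear equation in the a_j's. Collect the n equations into a matrix system V a = ℓ, where row i of V is v_i (expressed in the standard basis). Since V is invertible (lower-triangular with 1s on the diagonal, up to permutation), solve by back-substitution:
  V =
[[0, 1, 0],
 [1, 1, 1],
 [1, 0, 0]]
  V a = (-1, -5, -1)
Solving gives a = (-1, -1, -3).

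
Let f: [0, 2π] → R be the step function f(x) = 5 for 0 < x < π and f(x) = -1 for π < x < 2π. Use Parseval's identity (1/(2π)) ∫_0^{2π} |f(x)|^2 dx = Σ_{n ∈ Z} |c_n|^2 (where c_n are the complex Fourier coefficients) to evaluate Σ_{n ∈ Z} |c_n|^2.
Σ |c_n|^2 = 13

Parseval equates the L^2 energy of f (normalised by 1/(2π)) with the ℓ^2 sum of its Fourier coefficients: (1/(2π)) ∫_0^{2π} |f|^2 = Σ |c_n|^2.
Compute the left side: (1/(2π)) [∫_0^π 5^2 dx + ∫_π^{2π} (-1)^2 dx] = (1/(2π)) · (25π + 1π) = (25 + 1)/2 = 13.
So Σ_{n ∈ Z} |c_n|^2 = 13.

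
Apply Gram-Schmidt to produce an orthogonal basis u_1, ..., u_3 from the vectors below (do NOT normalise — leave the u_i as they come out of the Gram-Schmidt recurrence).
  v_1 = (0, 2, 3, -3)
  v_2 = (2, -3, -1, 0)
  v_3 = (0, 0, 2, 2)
Orthogonal basis:
  u_1 = (0, 2, 3, -3)
  u_2 = (2, -24/11, 5/22, -27/22)
  u_3 = (88/227, -96/227, 464/227, 400/227)

Apply the Gram-Schmidt recurrence
  u_1 = v_1
  u_i = v_i − Σ_{j<i} ((v_i · u_j) / (u_j · u_j)) · u_j.

Step by step this gives:
  u_1 = (0, 2, 3, -3)
  u_2 = (2, -24/11, 5/22, -27/22)
  u_3 = (88/227, -96/227, 464/227, 400/227)

Orthogonality check:
  u_2 · u_1 = 0 (should be 0)
  u_3 · u_1 = 0 (should be 0)
  u_3 · u_2 = 0 (should be 0)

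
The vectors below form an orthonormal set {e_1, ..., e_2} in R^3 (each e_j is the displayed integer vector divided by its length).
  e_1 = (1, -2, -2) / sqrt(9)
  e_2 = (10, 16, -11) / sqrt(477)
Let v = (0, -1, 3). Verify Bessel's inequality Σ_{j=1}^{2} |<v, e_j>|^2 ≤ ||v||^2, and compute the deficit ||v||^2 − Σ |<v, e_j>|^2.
Σ |<v, e_j>|^2 = 361/53; ||v||^2 = 10; deficit = 169/53

Write each e_j = u_j / sqrt(<u_j, u_j>) where u_j is the displayed integer vector. Then <v, e_j> = <v, u_j> / sqrt(<u_j, u_j>), so |<v, e_j>|^2 = <v, u_j>^2 / <u_j, u_j>.
Coefficients: <v, e_1> = -4/sqrt(9), <v, e_2> = -49/sqrt(477).
Square and sum: Σ |<v, e_j>|^2 = 361/53.
Compute ||v||^2 = v·v = 10.
Deficit = 10 − 361/53 = 169/53 ≥ 0, confirming Bessel's inequality. (The deficit equals ||v − Σ <v,e_j> e_j||^2, the squared distance from v to span{e_j}.)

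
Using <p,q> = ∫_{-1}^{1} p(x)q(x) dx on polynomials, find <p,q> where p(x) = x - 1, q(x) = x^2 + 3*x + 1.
<p,q> = -2/3

Expand the product: p(x)·q(x) = x^3 + 2*x^2 - 2*x - 1.
∫_{-1}^{1} of each monomial x^k gives [2/(k+1) if k even, 0 if k odd]. Integrating term-by-term (or equivalently evaluating the antiderivative F(x) = x^4/4 + 2*x^3/3 - x^2 - x at the endpoints):
  F(1) − F(−1) = -13/12 − (-5/12) = -2/3.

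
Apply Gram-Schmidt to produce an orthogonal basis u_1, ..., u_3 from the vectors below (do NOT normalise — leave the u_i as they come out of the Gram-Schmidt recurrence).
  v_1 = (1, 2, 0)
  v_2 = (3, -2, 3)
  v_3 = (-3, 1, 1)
Orthogonal basis:
  u_1 = (1, 2, 0)
  u_2 = (16/5, -8/5, 3)
  u_3 = (-174/109, 87/109, 232/109)

Apply the Gram-Schmidt recurrence
  u_1 = v_1
  u_i = v_i − Σ_{j<i} ((v_i · u_j) / (u_j · u_j)) · u_j.

Step by step this gives:
  u_1 = (1, 2, 0)
  u_2 = (16/5, -8/5, 3)
  u_3 = (-174/109, 87/109, 232/109)

Orthogonality check:
  u_2 · u_1 = 0 (should be 0)
  u_3 · u_1 = 0 (should be 0)
  u_3 · u_2 = 0 (should be 0)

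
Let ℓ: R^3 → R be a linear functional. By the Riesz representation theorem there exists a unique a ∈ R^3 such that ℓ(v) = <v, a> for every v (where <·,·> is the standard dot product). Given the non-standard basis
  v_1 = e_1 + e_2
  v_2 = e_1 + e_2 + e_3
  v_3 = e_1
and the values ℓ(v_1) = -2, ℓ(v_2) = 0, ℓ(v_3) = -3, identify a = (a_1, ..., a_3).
a = (-3, 1, 2)

Write a = (a_1, ..., a_3) in the standard basis. For each basis vector v_i, ℓ(v_i) = <v_i, a> is a linear equation in the a_j's. Collect the n equations into a matrix system V a = ℓ, where row i of V is v_i (expressed in the standard basis). Since V is invertible (lower-triangular with 1s on the diagonal, up to permutation), solve by back-substitution:
  V =
[[1, 1, 0],
 [1, 1, 1],
 [1, 0, 0]]
  V a = (-2, 0, -3)
Solving gives a = (-3, 1, 2).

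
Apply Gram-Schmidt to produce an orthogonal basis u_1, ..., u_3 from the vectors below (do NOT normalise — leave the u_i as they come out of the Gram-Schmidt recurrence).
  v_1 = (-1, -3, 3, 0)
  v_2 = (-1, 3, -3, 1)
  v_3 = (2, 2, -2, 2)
Orthogonal basis:
  u_1 = (-1, -3, 3, 0)
  u_2 = (-36/19, 6/19, -6/19, 1)
  u_3 = (96/91, -16/91, 16/91, 192/91)

Apply the Gram-Schmidt recurrence
  u_1 = v_1
  u_i = v_i − Σ_{j<i} ((v_i · u_j) / (u_j · u_j)) · u_j.

Step by step this gives:
  u_1 = (-1, -3, 3, 0)
  u_2 = (-36/19, 6/19, -6/19, 1)
  u_3 = (96/91, -16/91, 16/91, 192/91)

Orthogonality check:
  u_2 · u_1 = 0 (should be 0)
  u_3 · u_1 = 0 (should be 0)
  u_3 · u_2 = 0 (should be 0)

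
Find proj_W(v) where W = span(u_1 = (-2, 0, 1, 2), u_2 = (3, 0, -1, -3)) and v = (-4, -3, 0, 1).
proj_W(v) = (-5/2, 0, 0, 5/2)

Set up U = [u_1 | ... | u_2] ∈ R^(4×2). The projector onto W = col(U) is P = U (U^T U)^(-1) U^T.
Compute U^T U =
  [9, -13]
  [-13, 19],
and U^T v = (10, -15).
Solve U^T U · c = U^T v for the coefficients: c = (-5/2, -5/2). The projection is proj_W(v) = U c.
Check: (v - proj_W(v)) · u_1 = 0  (should be 0).
Check: (v - proj_W(v)) · u_2 = 0  (should be 0).
Result: proj_W(v) = (-5/2, 0, 0, 5/2).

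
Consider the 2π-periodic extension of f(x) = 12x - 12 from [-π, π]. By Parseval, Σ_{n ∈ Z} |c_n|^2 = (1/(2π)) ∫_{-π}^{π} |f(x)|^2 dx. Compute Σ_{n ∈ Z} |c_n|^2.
Σ |c_n|^2 = 48π^2 + 144

Expand and integrate term by term over [-π, π]:
  ∫ (12x)^2 dx = 144·(2π^3/3); ∫ 2·12·(-12)·x dx = 0 (odd integrand); ∫ (-12)^2 dx = 144·2π.
So (1/(2π)) ∫_{-π}^{π} (12x - 12)^2 dx = 144π^2/3 + 144 = 48π^2 + 144.
Parseval ⇒ Σ |c_n|^2 = 48π^2 + 144.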